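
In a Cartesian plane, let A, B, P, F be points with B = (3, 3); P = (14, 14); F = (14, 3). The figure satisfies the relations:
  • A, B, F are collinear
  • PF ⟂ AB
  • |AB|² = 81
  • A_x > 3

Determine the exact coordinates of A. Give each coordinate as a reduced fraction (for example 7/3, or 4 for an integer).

A = (12, 3)

1. A_x = 12  [[A, B, F are collinear ⇒ 11y-33=0] ∩ [|A−(3, 3)|²=81]]
2. A_y = 3  [[A, B, F are collinear ⇒ 11y-33=0] ∩ [|A−(3, 3)|²=81]]
   so A = (12, 3)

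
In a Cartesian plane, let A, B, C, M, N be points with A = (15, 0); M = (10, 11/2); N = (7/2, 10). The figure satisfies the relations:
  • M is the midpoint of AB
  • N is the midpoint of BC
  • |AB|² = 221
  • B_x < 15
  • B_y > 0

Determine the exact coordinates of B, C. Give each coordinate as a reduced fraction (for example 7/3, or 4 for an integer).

B = (5, 11)
C = (2, 9)

1. B_x = 5  [B = 2·M−A = 2·(10, 11/2)−(15, 0)]
2. B_y = 11  [B = 2·M−A = 2·(10, 11/2)−(15, 0)]
   so B = (5, 11)
3. C_x = 2  [C = 2·N−B = 2·(7/2, 10)−(5, 11)]
4. C_y = 9  [C = 2·N−B = 2·(7/2, 10)−(5, 11)]
   so C = (2, 9)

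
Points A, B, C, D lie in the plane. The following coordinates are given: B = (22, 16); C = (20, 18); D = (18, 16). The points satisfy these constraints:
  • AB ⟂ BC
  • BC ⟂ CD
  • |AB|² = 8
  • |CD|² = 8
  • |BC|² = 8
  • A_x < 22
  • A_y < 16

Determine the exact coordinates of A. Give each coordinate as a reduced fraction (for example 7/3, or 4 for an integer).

1. A_x = 20  [[AB ⟂ BC ⇒ 2x-2y-12=0] ∩ [|A−(22, 16)|²=8]]
2. A_y = 14  [[AB ⟂ BC ⇒ 2x-2y-12=0] ∩ [|A−(22, 16)|²=8]]
   so A = (20, 14)

A = (20, 14)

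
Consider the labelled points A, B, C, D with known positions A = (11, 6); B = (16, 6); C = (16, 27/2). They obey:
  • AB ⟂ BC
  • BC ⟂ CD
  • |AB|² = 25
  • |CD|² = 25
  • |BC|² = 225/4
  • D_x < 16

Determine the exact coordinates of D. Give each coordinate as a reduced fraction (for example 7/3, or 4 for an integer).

1. D_x = 11  [[BC ⟂ CD ⇒ 15/2y-405/4=0] ∩ [|D−(16, 27/2)|²=25]]
2. D_y = 27/2  [[BC ⟂ CD ⇒ 15/2y-405/4=0] ∩ [|D−(16, 27/2)|²=25]]
   so D = (11, 27/2)

D = (11, 27/2)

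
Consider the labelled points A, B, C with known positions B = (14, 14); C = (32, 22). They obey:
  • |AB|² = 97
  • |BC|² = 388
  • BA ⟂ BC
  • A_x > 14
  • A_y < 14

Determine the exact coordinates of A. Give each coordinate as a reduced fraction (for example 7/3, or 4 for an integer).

1. A_x = 18  [[BA ⟂ BC ⇒ 18x+8y-364=0] ∩ [|A−(14, 14)|²=97]]
2. A_y = 5  [[BA ⟂ BC ⇒ 18x+8y-364=0] ∩ [|A−(14, 14)|²=97]]
   so A = (18, 5)

A = (18, 5)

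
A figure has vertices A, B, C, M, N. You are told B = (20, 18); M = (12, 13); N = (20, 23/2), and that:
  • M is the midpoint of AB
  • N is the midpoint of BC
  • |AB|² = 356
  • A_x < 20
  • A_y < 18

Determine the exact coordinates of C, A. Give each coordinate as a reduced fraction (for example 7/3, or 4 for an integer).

1. A_x = 4  [A = 2·M−B = 2·(12, 13)−(20, 18)]
2. A_y = 8  [A = 2·M−B = 2·(12, 13)−(20, 18)]
   so A = (4, 8)
3. C_x = 20  [C = 2·N−B = 2·(20, 23/2)−(20, 18)]
4. C_y = 5  [C = 2·N−B = 2·(20, 23/2)−(20, 18)]
   so C = (20, 5)

C = (20, 5)
A = (4, 8)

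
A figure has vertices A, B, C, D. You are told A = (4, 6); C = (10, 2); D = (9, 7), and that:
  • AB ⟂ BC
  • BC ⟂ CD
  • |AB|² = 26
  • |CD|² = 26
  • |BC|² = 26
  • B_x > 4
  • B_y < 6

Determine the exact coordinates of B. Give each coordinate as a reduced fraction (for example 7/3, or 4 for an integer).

1. B_x = 5  [[BC ⟂ CD ⇒ 1x-5y=0] ∩ [|B−(4, 6)|²=26]]
2. B_y = 1  [[BC ⟂ CD ⇒ 1x-5y=0] ∩ [|B−(4, 6)|²=26]]
   so B = (5, 1)

B = (5, 1)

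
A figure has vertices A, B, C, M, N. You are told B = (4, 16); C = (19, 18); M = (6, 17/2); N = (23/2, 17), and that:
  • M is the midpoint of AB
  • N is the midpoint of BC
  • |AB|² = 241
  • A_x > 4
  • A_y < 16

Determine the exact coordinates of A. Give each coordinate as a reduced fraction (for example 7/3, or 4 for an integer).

1. A_x = 8  [A = 2·M−B = 2·(6, 17/2)−(4, 16)]
2. A_y = 1  [A = 2·M−B = 2·(6, 17/2)−(4, 16)]
   so A = (8, 1)

A = (8, 1)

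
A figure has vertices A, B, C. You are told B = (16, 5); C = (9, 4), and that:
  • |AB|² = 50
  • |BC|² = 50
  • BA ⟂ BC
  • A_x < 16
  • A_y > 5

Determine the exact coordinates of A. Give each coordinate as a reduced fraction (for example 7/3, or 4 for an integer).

1. A_x = 15  [[BA ⟂ BC ⇒ -7x-1y+117=0] ∩ [|A−(16, 5)|²=50]]
2. A_y = 12  [[BA ⟂ BC ⇒ -7x-1y+117=0] ∩ [|A−(16, 5)|²=50]]
   so A = (15, 12)

A = (15, 12)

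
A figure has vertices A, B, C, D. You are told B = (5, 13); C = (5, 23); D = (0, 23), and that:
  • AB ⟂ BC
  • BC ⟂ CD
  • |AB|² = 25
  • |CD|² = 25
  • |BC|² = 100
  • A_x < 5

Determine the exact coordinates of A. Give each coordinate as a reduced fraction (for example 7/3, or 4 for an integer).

1. A_x = 0  [[AB ⟂ BC ⇒ -10y+130=0] ∩ [|A−(5, 13)|²=25]]
2. A_y = 13  [[AB ⟂ BC ⇒ -10y+130=0] ∩ [|A−(5, 13)|²=25]]
   so A = (0, 13)

A = (0, 13)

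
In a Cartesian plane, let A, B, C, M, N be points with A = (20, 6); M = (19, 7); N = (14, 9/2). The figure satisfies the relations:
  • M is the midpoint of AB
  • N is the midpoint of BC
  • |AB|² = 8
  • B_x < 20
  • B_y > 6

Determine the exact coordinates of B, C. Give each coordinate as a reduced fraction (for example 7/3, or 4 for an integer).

1. B_x = 18  [B = 2·M−A = 2·(19, 7)−(20, 6)]
2. B_y = 8  [B = 2·M−A = 2·(19, 7)−(20, 6)]
   so B = (18, 8)
3. C_x = 10  [C = 2·N−B = 2·(14, 9/2)−(18, 8)]
4. C_y = 1  [C = 2·N−B = 2·(14, 9/2)−(18, 8)]
   so C = (10, 1)

B = (18, 8)
C = (10, 1)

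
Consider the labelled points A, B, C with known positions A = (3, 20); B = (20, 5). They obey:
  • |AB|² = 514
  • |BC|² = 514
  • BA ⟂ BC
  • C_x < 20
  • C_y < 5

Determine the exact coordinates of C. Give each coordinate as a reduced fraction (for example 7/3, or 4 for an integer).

C = (5, -12)

1. C_x = 5  [[BA ⟂ BC ⇒ -17x+15y+265=0] ∩ [|C−(20, 5)|²=514]]
2. C_y = -12  [[BA ⟂ BC ⇒ -17x+15y+265=0] ∩ [|C−(20, 5)|²=514]]
   so C = (5, -12)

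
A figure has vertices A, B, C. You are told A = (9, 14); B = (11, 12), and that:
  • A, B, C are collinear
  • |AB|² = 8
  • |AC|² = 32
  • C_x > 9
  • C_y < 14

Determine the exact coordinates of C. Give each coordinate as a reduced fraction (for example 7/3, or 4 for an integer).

1. C_x = 13  [[A, B, C are collinear ⇒ 2x+2y-46=0] ∩ [|C−(9, 14)|²=32]]
2. C_y = 10  [[A, B, C are collinear ⇒ 2x+2y-46=0] ∩ [|C−(9, 14)|²=32]]
   so C = (13, 10)

C = (13, 10)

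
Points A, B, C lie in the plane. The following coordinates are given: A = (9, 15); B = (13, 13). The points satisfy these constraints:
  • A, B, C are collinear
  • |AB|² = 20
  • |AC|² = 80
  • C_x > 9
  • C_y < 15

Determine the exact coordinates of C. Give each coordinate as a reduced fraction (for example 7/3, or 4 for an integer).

C = (17, 11)

1. C_x = 17  [[A, B, C are collinear ⇒ 2x+4y-78=0] ∩ [|C−(9, 15)|²=80]]
2. C_y = 11  [[A, B, C are collinear ⇒ 2x+4y-78=0] ∩ [|C−(9, 15)|²=80]]
   so C = (17, 11)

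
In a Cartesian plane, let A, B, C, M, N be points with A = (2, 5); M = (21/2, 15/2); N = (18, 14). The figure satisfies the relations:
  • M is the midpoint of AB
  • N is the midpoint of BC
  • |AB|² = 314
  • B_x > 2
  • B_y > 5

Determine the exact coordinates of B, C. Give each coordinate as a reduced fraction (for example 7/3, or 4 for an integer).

1. B_x = 19  [B = 2·M−A = 2·(21/2, 15/2)−(2, 5)]
2. B_y = 10  [B = 2·M−A = 2·(21/2, 15/2)−(2, 5)]
   so B = (19, 10)
3. C_x = 17  [C = 2·N−B = 2·(18, 14)−(19, 10)]
4. C_y = 18  [C = 2·N−B = 2·(18, 14)−(19, 10)]
   so C = (17, 18)

B = (19, 10)
C = (17, 18)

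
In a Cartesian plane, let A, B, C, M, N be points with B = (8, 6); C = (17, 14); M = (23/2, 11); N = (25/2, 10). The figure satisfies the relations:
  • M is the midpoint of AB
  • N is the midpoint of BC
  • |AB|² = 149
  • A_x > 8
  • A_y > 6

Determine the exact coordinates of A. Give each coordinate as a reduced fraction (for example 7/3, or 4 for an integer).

A = (15, 16)

1. A_x = 15  [A = 2·M−B = 2·(23/2, 11)−(8, 6)]
2. A_y = 16  [A = 2·M−B = 2·(23/2, 11)−(8, 6)]
   so A = (15, 16)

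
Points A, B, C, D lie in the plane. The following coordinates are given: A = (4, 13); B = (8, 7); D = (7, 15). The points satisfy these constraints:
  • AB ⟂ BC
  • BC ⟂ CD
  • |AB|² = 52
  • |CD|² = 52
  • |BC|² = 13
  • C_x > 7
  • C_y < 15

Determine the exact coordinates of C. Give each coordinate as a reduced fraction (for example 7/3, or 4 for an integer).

C = (11, 9)

1. C_x = 11  [[AB ⟂ BC ⇒ 4x-6y+10=0] ∩ [|C−(7, 15)|²=52]]
2. C_y = 9  [[AB ⟂ BC ⇒ 4x-6y+10=0] ∩ [|C−(7, 15)|²=52]]
   so C = (11, 9)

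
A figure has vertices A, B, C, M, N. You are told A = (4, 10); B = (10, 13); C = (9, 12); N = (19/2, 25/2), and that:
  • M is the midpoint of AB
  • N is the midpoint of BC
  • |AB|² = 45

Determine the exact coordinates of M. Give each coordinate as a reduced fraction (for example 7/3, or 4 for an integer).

1. M_x = 7  [2·M = A+B = (4, 10)+(10, 13)]
2. M_y = 23/2  [2·M = A+B = (4, 10)+(10, 13)]
   so M = (7, 23/2)

M = (7, 23/2)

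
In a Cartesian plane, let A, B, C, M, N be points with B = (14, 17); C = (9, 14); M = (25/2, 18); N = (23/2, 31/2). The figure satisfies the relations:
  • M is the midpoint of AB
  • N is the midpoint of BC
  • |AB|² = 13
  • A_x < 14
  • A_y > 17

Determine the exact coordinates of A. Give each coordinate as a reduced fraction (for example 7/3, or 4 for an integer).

A = (11, 19)

1. A_x = 11  [A = 2·M−B = 2·(25/2, 18)−(14, 17)]
2. A_y = 19  [A = 2·M−B = 2·(25/2, 18)−(14, 17)]
   so A = (11, 19)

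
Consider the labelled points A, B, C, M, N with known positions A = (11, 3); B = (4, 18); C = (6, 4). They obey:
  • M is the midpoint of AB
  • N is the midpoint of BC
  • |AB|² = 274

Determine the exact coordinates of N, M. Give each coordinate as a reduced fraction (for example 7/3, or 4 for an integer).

N = (5, 11)
M = (15/2, 21/2)

1. M_x = 15/2  [2·M = A+B = (11, 3)+(4, 18)]
2. M_y = 21/2  [2·M = A+B = (11, 3)+(4, 18)]
   so M = (15/2, 21/2)
3. N_x = 5  [2·N = B+C = (4, 18)+(6, 4)]
4. N_y = 11  [2·N = B+C = (4, 18)+(6, 4)]
   so N = (5, 11)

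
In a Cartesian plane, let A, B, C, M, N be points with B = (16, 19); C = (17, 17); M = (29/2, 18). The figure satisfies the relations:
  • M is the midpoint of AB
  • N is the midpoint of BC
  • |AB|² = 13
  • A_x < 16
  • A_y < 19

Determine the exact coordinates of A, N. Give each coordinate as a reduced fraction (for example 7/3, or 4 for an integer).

1. A_x = 13  [A = 2·M−B = 2·(29/2, 18)−(16, 19)]
2. A_y = 17  [A = 2·M−B = 2·(29/2, 18)−(16, 19)]
   so A = (13, 17)
3. N_x = 33/2  [2·N = B+C = (16, 19)+(17, 17)]
4. N_y = 18  [2·N = B+C = (16, 19)+(17, 17)]
   so N = (33/2, 18)

A = (13, 17)
N = (33/2, 18)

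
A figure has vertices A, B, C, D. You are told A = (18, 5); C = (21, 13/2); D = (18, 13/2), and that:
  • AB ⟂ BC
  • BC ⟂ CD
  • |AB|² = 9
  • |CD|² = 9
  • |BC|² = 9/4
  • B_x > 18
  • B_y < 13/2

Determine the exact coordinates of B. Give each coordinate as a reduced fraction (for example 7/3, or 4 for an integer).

B = (21, 5)

1. B_x = 21  [[BC ⟂ CD ⇒ 3x-63=0] ∩ [|B−(18, 5)|²=9]]
2. B_y = 5  [[BC ⟂ CD ⇒ 3x-63=0] ∩ [|B−(18, 5)|²=9]]
   so B = (21, 5)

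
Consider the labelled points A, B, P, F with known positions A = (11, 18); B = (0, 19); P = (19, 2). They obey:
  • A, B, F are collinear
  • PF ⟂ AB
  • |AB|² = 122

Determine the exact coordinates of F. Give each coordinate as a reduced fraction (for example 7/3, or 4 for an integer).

1. F_x = 1243/61  [[A, B, F are collinear ⇒ -1x-11y+209=0] ∩ [PF ⟂ AB ⇒ -11x+1y+207=0]]
2. F_y = 1046/61  [[A, B, F are collinear ⇒ -1x-11y+209=0] ∩ [PF ⟂ AB ⇒ -11x+1y+207=0]]
   so F = (1243/61, 1046/61)

F = (1243/61, 1046/61)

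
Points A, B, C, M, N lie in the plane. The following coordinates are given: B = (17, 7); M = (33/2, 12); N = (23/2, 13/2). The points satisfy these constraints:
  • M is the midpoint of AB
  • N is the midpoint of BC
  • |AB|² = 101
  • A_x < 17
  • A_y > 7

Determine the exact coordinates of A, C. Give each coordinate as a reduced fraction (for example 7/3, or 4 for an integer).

A = (16, 17)
C = (6, 6)

1. A_x = 16  [A = 2·M−B = 2·(33/2, 12)−(17, 7)]
2. A_y = 17  [A = 2·M−B = 2·(33/2, 12)−(17, 7)]
   so A = (16, 17)
3. C_x = 6  [C = 2·N−B = 2·(23/2, 13/2)−(17, 7)]
4. C_y = 6  [C = 2·N−B = 2·(23/2, 13/2)−(17, 7)]
   so C = (6, 6)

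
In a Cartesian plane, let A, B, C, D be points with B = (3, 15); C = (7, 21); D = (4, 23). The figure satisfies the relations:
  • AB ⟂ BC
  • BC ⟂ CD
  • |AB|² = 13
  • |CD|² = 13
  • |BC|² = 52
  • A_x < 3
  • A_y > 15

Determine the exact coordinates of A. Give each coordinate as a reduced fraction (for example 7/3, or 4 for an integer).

1. A_x = 0  [[AB ⟂ BC ⇒ -4x-6y+102=0] ∩ [|A−(3, 15)|²=13]]
2. A_y = 17  [[AB ⟂ BC ⇒ -4x-6y+102=0] ∩ [|A−(3, 15)|²=13]]
   so A = (0, 17)

A = (0, 17)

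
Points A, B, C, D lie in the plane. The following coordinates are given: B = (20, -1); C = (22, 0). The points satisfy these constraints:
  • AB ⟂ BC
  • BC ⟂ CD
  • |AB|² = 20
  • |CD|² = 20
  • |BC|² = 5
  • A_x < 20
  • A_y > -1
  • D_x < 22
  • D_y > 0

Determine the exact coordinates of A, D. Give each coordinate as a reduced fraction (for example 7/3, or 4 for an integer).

1. A_x = 18  [[AB ⟂ BC ⇒ -2x-1y+39=0] ∩ [|A−(20, -1)|²=20]]
2. A_y = 3  [[AB ⟂ BC ⇒ -2x-1y+39=0] ∩ [|A−(20, -1)|²=20]]
   so A = (18, 3)
3. D_x = 20  [[BC ⟂ CD ⇒ 2x+1y-44=0] ∩ [|D−(22, 0)|²=20]]
4. D_y = 4  [[BC ⟂ CD ⇒ 2x+1y-44=0] ∩ [|D−(22, 0)|²=20]]
   so D = (20, 4)

A = (18, 3)
D = (20, 4)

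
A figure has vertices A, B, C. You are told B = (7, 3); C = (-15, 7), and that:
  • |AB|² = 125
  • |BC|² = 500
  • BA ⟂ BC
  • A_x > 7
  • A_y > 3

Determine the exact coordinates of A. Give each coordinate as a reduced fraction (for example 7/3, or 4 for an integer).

A = (9, 14)

1. A_x = 9  [[BA ⟂ BC ⇒ -22x+4y+142=0] ∩ [|A−(7, 3)|²=125]]
2. A_y = 14  [[BA ⟂ BC ⇒ -22x+4y+142=0] ∩ [|A−(7, 3)|²=125]]
   so A = (9, 14)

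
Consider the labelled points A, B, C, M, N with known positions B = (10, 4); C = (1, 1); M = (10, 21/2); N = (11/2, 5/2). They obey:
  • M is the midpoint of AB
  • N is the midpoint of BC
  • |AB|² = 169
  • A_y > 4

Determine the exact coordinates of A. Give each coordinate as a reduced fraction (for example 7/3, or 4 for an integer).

A = (10, 17)

1. A_x = 10  [A = 2·M−B = 2·(10, 21/2)−(10, 4)]
2. A_y = 17  [A = 2·M−B = 2·(10, 21/2)−(10, 4)]
   so A = (10, 17)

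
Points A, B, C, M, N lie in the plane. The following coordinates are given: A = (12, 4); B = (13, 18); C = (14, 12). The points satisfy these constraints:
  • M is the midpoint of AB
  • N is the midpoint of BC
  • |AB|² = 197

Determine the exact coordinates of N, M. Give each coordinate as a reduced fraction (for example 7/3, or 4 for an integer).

N = (27/2, 15)
M = (25/2, 11)

1. M_x = 25/2  [2·M = A+B = (12, 4)+(13, 18)]
2. M_y = 11  [2·M = A+B = (12, 4)+(13, 18)]
   so M = (25/2, 11)
3. N_x = 27/2  [2·N = B+C = (13, 18)+(14, 12)]
4. N_y = 15  [2·N = B+C = (13, 18)+(14, 12)]
   so N = (27/2, 15)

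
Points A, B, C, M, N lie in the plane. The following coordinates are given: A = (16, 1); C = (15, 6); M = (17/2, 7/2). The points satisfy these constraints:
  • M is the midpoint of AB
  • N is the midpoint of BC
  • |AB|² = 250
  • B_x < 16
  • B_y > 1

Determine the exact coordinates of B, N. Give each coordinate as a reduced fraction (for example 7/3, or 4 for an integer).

B = (1, 6)
N = (8, 6)

1. B_x = 1  [B = 2·M−A = 2·(17/2, 7/2)−(16, 1)]
2. B_y = 6  [B = 2·M−A = 2·(17/2, 7/2)−(16, 1)]
   so B = (1, 6)
3. N_x = 8  [2·N = B+C = (1, 6)+(15, 6)]
4. N_y = 6  [2·N = B+C = (1, 6)+(15, 6)]
   so N = (8, 6)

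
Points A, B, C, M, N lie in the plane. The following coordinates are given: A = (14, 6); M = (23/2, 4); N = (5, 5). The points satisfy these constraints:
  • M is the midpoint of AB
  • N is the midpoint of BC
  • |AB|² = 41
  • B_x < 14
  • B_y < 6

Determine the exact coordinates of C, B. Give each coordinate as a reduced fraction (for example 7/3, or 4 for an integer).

C = (1, 8)
B = (9, 2)

1. B_x = 9  [B = 2·M−A = 2·(23/2, 4)−(14, 6)]
2. B_y = 2  [B = 2·M−A = 2·(23/2, 4)−(14, 6)]
   so B = (9, 2)
3. C_x = 1  [C = 2·N−B = 2·(5, 5)−(9, 2)]
4. C_y = 8  [C = 2·N−B = 2·(5, 5)−(9, 2)]
   so C = (1, 8)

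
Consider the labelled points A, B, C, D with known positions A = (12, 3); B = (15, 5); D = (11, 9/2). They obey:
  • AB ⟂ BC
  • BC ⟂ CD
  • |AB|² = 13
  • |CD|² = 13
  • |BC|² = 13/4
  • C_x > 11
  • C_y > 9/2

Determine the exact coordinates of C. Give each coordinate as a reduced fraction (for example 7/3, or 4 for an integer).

C = (14, 13/2)

1. C_x = 14  [[AB ⟂ BC ⇒ 3x+2y-55=0] ∩ [|C−(11, 9/2)|²=13]]
2. C_y = 13/2  [[AB ⟂ BC ⇒ 3x+2y-55=0] ∩ [|C−(11, 9/2)|²=13]]
   so C = (14, 13/2)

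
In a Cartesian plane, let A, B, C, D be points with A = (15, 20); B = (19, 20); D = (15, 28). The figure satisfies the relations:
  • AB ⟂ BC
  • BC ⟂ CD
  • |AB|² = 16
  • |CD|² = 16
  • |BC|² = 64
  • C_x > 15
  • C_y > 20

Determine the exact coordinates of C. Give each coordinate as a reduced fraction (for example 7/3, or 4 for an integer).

1. C_x = 19  [[AB ⟂ BC ⇒ 4x-76=0] ∩ [|C−(15, 28)|²=16]]
2. C_y = 28  [[AB ⟂ BC ⇒ 4x-76=0] ∩ [|C−(15, 28)|²=16]]
   so C = (19, 28)

C = (19, 28)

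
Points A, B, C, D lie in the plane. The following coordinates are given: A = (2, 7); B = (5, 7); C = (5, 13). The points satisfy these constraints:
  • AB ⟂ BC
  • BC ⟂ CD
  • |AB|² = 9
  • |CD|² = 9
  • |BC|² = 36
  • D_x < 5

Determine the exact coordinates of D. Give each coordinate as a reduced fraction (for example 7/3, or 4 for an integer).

1. D_x = 2  [[BC ⟂ CD ⇒ 6y-78=0] ∩ [|D−(5, 13)|²=9]]
2. D_y = 13  [[BC ⟂ CD ⇒ 6y-78=0] ∩ [|D−(5, 13)|²=9]]
   so D = (2, 13)

D = (2, 13)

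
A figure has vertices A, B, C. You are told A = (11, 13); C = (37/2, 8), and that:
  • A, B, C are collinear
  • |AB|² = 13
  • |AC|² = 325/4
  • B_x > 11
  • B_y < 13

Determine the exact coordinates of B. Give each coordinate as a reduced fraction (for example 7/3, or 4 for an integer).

B = (14, 11)

1. B_x = 14  [[A, B, C are collinear ⇒ -5x-15/2y+305/2=0] ∩ [|B−(11, 13)|²=13]]
2. B_y = 11  [[A, B, C are collinear ⇒ -5x-15/2y+305/2=0] ∩ [|B−(11, 13)|²=13]]
   so B = (14, 11)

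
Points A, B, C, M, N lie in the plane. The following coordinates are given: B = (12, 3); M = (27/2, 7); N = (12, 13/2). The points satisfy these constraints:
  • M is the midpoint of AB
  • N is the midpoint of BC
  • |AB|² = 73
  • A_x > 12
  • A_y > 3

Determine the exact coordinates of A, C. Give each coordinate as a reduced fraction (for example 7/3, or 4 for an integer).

A = (15, 11)
C = (12, 10)

1. A_x = 15  [A = 2·M−B = 2·(27/2, 7)−(12, 3)]
2. A_y = 11  [A = 2·M−B = 2·(27/2, 7)−(12, 3)]
   so A = (15, 11)
3. C_x = 12  [C = 2·N−B = 2·(12, 13/2)−(12, 3)]
4. C_y = 10  [C = 2·N−B = 2·(12, 13/2)−(12, 3)]
   so C = (12, 10)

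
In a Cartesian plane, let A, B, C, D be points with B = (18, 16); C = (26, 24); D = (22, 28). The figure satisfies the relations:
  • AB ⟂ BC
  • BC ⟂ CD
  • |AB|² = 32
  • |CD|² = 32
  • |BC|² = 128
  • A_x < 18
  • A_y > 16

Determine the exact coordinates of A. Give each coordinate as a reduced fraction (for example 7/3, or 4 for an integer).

A = (14, 20)

1. A_x = 14  [[AB ⟂ BC ⇒ -8x-8y+272=0] ∩ [|A−(18, 16)|²=32]]
2. A_y = 20  [[AB ⟂ BC ⇒ -8x-8y+272=0] ∩ [|A−(18, 16)|²=32]]
   so A = (14, 20)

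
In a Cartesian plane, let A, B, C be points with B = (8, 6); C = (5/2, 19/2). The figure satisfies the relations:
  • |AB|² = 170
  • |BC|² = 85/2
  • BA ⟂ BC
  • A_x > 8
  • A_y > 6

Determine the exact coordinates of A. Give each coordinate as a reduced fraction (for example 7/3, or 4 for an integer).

1. A_x = 15  [[BA ⟂ BC ⇒ -11/2x+7/2y+23=0] ∩ [|A−(8, 6)|²=170]]
2. A_y = 17  [[BA ⟂ BC ⇒ -11/2x+7/2y+23=0] ∩ [|A−(8, 6)|²=170]]
   so A = (15, 17)

A = (15, 17)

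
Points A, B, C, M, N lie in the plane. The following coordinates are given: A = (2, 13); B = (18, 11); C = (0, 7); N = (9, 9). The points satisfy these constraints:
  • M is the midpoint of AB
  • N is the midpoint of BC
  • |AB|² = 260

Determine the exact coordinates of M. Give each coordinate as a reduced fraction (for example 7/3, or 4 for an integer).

1. M_x = 10  [2·M = A+B = (2, 13)+(18, 11)]
2. M_y = 12  [2·M = A+B = (2, 13)+(18, 11)]
   so M = (10, 12)

M = (10, 12)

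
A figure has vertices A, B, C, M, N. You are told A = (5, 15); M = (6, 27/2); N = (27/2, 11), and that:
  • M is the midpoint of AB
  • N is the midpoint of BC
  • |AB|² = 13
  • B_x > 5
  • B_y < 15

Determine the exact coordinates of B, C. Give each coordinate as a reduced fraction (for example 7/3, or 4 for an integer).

B = (7, 12)
C = (20, 10)

1. B_x = 7  [B = 2·M−A = 2·(6, 27/2)−(5, 15)]
2. B_y = 12  [B = 2·M−A = 2·(6, 27/2)−(5, 15)]
   so B = (7, 12)
3. C_x = 20  [C = 2·N−B = 2·(27/2, 11)−(7, 12)]
4. C_y = 10  [C = 2·N−B = 2·(27/2, 11)−(7, 12)]
   so C = (20, 10)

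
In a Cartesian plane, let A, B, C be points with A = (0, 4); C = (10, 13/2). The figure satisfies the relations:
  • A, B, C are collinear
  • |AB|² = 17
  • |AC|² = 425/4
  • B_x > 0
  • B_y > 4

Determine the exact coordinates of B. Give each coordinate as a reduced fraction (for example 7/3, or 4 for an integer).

B = (4, 5)

1. B_x = 4  [[A, B, C are collinear ⇒ 5/2x-10y+40=0] ∩ [|B−(0, 4)|²=17]]
2. B_y = 5  [[A, B, C are collinear ⇒ 5/2x-10y+40=0] ∩ [|B−(0, 4)|²=17]]
   so B = (4, 5)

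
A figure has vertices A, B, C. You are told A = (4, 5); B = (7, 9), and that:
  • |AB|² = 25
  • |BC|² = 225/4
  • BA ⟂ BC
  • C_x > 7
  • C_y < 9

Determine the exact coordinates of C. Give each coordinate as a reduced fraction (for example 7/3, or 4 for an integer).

1. C_x = 13  [[BA ⟂ BC ⇒ -3x-4y+57=0] ∩ [|C−(7, 9)|²=225/4]]
2. C_y = 9/2  [[BA ⟂ BC ⇒ -3x-4y+57=0] ∩ [|C−(7, 9)|²=225/4]]
   so C = (13, 9/2)

C = (13, 9/2)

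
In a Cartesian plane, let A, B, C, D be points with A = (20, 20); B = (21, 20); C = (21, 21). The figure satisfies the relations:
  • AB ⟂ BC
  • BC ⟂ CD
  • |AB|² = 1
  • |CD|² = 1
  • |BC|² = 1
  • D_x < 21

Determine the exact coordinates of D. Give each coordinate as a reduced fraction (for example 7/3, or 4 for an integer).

D = (20, 21)

1. D_x = 20  [[BC ⟂ CD ⇒ 1y-21=0] ∩ [|D−(21, 21)|²=1]]
2. D_y = 21  [[BC ⟂ CD ⇒ 1y-21=0] ∩ [|D−(21, 21)|²=1]]
   so D = (20, 21)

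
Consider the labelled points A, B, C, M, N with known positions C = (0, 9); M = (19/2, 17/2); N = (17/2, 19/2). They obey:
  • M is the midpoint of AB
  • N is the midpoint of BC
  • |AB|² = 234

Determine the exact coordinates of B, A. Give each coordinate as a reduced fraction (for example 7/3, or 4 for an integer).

1. B_x = 17  [B = 2·N−C = 2·(17/2, 19/2)−(0, 9)]
2. B_y = 10  [B = 2·N−C = 2·(17/2, 19/2)−(0, 9)]
   so B = (17, 10)
3. A_x = 2  [A = 2·M−B = 2·(19/2, 17/2)−(17, 10)]
4. A_y = 7  [A = 2·M−B = 2·(19/2, 17/2)−(17, 10)]
   so A = (2, 7)

B = (17, 10)
A = (2, 7)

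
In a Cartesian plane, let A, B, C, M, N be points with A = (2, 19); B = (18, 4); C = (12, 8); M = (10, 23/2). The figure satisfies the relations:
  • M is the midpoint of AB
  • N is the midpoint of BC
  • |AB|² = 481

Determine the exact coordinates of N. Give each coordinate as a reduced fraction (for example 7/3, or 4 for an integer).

1. N_x = 15  [2·N = B+C = (18, 4)+(12, 8)]
2. N_y = 6  [2·N = B+C = (18, 4)+(12, 8)]
   so N = (15, 6)

N = (15, 6)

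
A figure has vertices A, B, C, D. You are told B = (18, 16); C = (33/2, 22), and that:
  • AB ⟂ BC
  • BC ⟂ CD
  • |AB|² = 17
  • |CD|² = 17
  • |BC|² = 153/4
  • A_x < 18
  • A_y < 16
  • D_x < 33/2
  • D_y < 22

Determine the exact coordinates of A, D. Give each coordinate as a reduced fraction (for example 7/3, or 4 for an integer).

A = (14, 15)
D = (25/2, 21)

1. A_x = 14  [[AB ⟂ BC ⇒ 3/2x-6y+69=0] ∩ [|A−(18, 16)|²=17]]
2. A_y = 15  [[AB ⟂ BC ⇒ 3/2x-6y+69=0] ∩ [|A−(18, 16)|²=17]]
   so A = (14, 15)
3. D_x = 25/2  [[BC ⟂ CD ⇒ -3/2x+6y-429/4=0] ∩ [|D−(33/2, 22)|²=17]]
4. D_y = 21  [[BC ⟂ CD ⇒ -3/2x+6y-429/4=0] ∩ [|D−(33/2, 22)|²=17]]
   so D = (25/2, 21)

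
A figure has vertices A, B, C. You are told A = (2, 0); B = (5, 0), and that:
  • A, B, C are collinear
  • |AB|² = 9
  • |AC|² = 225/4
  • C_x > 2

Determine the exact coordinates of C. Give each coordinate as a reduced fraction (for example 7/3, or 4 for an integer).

1. C_x = 19/2  [[A, B, C are collinear ⇒ 3y=0] ∩ [|C−(2, 0)|²=225/4]]
2. C_y = 0  [[A, B, C are collinear ⇒ 3y=0] ∩ [|C−(2, 0)|²=225/4]]
   so C = (19/2, 0)

C = (19/2, 0)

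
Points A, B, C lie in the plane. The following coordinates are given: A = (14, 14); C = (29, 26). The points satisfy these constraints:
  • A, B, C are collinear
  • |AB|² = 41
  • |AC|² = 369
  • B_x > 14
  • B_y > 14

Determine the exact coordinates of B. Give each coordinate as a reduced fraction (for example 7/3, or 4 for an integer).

1. B_x = 19  [[A, B, C are collinear ⇒ 12x-15y+42=0] ∩ [|B−(14, 14)|²=41]]
2. B_y = 18  [[A, B, C are collinear ⇒ 12x-15y+42=0] ∩ [|B−(14, 14)|²=41]]
   so B = (19, 18)

B = (19, 18)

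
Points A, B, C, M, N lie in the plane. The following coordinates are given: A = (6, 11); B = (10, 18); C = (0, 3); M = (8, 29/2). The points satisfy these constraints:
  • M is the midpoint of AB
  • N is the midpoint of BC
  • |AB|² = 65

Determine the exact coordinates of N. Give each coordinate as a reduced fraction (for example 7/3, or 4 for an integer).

1. N_x = 5  [2·N = B+C = (10, 18)+(0, 3)]
2. N_y = 21/2  [2·N = B+C = (10, 18)+(0, 3)]
   so N = (5, 21/2)

N = (5, 21/2)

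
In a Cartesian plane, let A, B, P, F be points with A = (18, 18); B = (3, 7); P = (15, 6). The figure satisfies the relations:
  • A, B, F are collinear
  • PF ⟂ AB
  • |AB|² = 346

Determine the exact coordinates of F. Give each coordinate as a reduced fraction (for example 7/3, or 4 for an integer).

1. F_x = 3573/346  [[A, B, F are collinear ⇒ 11x-15y+72=0] ∩ [PF ⟂ AB ⇒ -15x-11y+291=0]]
2. F_y = 4281/346  [[A, B, F are collinear ⇒ 11x-15y+72=0] ∩ [PF ⟂ AB ⇒ -15x-11y+291=0]]
   so F = (3573/346, 4281/346)

F = (3573/346, 4281/346)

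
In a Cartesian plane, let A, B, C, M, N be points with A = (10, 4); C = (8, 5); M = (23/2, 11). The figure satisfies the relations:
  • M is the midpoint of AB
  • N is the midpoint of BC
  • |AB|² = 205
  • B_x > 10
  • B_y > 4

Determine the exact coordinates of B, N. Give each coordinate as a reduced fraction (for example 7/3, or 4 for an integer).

1. B_x = 13  [B = 2·M−A = 2·(23/2, 11)−(10, 4)]
2. B_y = 18  [B = 2·M−A = 2·(23/2, 11)−(10, 4)]
   so B = (13, 18)
3. N_x = 21/2  [2·N = B+C = (13, 18)+(8, 5)]
4. N_y = 23/2  [2·N = B+C = (13, 18)+(8, 5)]
   so N = (21/2, 23/2)

B = (13, 18)
N = (21/2, 23/2)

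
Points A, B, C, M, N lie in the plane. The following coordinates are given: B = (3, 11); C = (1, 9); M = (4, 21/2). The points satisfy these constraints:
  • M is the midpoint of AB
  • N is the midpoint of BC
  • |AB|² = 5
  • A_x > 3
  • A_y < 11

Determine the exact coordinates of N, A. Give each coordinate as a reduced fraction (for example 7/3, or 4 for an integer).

1. A_x = 5  [A = 2·M−B = 2·(4, 21/2)−(3, 11)]
2. A_y = 10  [A = 2·M−B = 2·(4, 21/2)−(3, 11)]
   so A = (5, 10)
3. N_x = 2  [2·N = B+C = (3, 11)+(1, 9)]
4. N_y = 10  [2·N = B+C = (3, 11)+(1, 9)]
   so N = (2, 10)

N = (2, 10)
A = (5, 10)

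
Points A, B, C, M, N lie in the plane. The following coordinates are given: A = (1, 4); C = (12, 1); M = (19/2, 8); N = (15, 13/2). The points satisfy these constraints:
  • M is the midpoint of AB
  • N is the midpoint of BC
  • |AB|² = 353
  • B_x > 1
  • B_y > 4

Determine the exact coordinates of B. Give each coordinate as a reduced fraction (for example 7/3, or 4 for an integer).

B = (18, 12)

1. B_x = 18  [B = 2·M−A = 2·(19/2, 8)−(1, 4)]
2. B_y = 12  [B = 2·M−A = 2·(19/2, 8)−(1, 4)]
   so B = (18, 12)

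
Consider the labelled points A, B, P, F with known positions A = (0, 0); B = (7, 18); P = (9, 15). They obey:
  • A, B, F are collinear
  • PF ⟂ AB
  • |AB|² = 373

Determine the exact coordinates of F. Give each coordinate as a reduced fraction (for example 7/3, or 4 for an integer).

1. F_x = 2331/373  [[A, B, F are collinear ⇒ -18x+7y=0] ∩ [PF ⟂ AB ⇒ 7x+18y-333=0]]
2. F_y = 5994/373  [[A, B, F are collinear ⇒ -18x+7y=0] ∩ [PF ⟂ AB ⇒ 7x+18y-333=0]]
   so F = (2331/373, 5994/373)

F = (2331/373, 5994/373)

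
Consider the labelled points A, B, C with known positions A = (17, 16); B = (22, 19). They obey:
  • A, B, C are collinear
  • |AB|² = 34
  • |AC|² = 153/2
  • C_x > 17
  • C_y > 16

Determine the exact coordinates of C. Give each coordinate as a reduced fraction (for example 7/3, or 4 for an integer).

C = (49/2, 41/2)

1. C_x = 49/2  [[A, B, C are collinear ⇒ -3x+5y-29=0] ∩ [|C−(17, 16)|²=153/2]]
2. C_y = 41/2  [[A, B, C are collinear ⇒ -3x+5y-29=0] ∩ [|C−(17, 16)|²=153/2]]
   so C = (49/2, 41/2)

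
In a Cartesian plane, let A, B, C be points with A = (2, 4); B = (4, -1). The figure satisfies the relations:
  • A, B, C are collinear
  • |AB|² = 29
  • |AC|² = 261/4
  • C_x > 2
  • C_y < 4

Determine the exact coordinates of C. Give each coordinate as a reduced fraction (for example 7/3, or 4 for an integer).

C = (5, -7/2)

1. C_x = 5  [[A, B, C are collinear ⇒ 5x+2y-18=0] ∩ [|C−(2, 4)|²=261/4]]
2. C_y = -7/2  [[A, B, C are collinear ⇒ 5x+2y-18=0] ∩ [|C−(2, 4)|²=261/4]]
   so C = (5, -7/2)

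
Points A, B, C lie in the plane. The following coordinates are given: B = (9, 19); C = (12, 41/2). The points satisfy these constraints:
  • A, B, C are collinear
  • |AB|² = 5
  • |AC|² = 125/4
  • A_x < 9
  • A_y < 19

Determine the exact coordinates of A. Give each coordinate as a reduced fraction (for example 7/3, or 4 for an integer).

A = (7, 18)

1. A_x = 7  [[A, B, C are collinear ⇒ -3/2x+3y-87/2=0] ∩ [|A−(9, 19)|²=5]]
2. A_y = 18  [[A, B, C are collinear ⇒ -3/2x+3y-87/2=0] ∩ [|A−(9, 19)|²=5]]
   so A = (7, 18)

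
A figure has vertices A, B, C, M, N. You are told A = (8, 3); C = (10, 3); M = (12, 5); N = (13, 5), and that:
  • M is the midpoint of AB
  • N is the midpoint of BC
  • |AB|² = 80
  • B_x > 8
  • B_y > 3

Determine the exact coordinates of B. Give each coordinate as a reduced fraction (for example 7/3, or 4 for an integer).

1. B_x = 16  [B = 2·M−A = 2·(12, 5)−(8, 3)]
2. B_y = 7  [B = 2·M−A = 2·(12, 5)−(8, 3)]
   so B = (16, 7)

B = (16, 7)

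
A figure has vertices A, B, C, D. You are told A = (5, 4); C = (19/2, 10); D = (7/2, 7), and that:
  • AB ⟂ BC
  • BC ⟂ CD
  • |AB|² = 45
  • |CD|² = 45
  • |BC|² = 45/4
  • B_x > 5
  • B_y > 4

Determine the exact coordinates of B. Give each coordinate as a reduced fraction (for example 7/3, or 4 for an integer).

1. B_x = 11  [[BC ⟂ CD ⇒ 6x+3y-87=0] ∩ [|B−(5, 4)|²=45]]
2. B_y = 7  [[BC ⟂ CD ⇒ 6x+3y-87=0] ∩ [|B−(5, 4)|²=45]]
   so B = (11, 7)

B = (11, 7)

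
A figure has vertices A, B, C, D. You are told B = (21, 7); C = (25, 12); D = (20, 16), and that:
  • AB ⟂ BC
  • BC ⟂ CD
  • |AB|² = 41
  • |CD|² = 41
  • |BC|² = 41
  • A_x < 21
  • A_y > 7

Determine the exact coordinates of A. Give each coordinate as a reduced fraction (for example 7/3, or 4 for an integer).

1. A_x = 16  [[AB ⟂ BC ⇒ -4x-5y+119=0] ∩ [|A−(21, 7)|²=41]]
2. A_y = 11  [[AB ⟂ BC ⇒ -4x-5y+119=0] ∩ [|A−(21, 7)|²=41]]
   so A = (16, 11)

A = (16, 11)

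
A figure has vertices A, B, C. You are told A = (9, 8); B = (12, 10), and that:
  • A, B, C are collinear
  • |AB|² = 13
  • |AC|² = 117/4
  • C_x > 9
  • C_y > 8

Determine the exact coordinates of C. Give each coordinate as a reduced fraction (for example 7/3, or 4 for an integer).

C = (27/2, 11)

1. C_x = 27/2  [[A, B, C are collinear ⇒ -2x+3y-6=0] ∩ [|C−(9, 8)|²=117/4]]
2. C_y = 11  [[A, B, C are collinear ⇒ -2x+3y-6=0] ∩ [|C−(9, 8)|²=117/4]]
   so C = (27/2, 11)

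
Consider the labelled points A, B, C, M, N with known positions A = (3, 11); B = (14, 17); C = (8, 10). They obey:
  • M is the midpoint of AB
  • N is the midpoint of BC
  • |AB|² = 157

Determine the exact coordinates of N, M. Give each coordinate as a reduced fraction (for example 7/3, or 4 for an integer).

N = (11, 27/2)
M = (17/2, 14)

1. M_x = 17/2  [2·M = A+B = (3, 11)+(14, 17)]
2. M_y = 14  [2·M = A+B = (3, 11)+(14, 17)]
   so M = (17/2, 14)
3. N_x = 11  [2·N = B+C = (14, 17)+(8, 10)]
4. N_y = 27/2  [2·N = B+C = (14, 17)+(8, 10)]
   so N = (11, 27/2)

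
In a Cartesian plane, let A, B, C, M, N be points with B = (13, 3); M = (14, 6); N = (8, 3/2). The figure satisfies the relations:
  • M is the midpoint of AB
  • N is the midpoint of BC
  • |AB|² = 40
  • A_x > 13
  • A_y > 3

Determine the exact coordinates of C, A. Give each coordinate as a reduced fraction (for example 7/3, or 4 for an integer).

C = (3, 0)
A = (15, 9)

1. A_x = 15  [A = 2·M−B = 2·(14, 6)−(13, 3)]
2. A_y = 9  [A = 2·M−B = 2·(14, 6)−(13, 3)]
   so A = (15, 9)
3. C_x = 3  [C = 2·N−B = 2·(8, 3/2)−(13, 3)]
4. C_y = 0  [C = 2·N−B = 2·(8, 3/2)−(13, 3)]
   so C = (3, 0)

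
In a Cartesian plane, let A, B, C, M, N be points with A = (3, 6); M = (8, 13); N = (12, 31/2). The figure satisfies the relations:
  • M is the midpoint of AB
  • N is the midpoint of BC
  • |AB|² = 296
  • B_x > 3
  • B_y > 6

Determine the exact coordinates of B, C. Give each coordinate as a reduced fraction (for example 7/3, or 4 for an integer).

B = (13, 20)
C = (11, 11)

1. B_x = 13  [B = 2·M−A = 2·(8, 13)−(3, 6)]
2. B_y = 20  [B = 2·M−A = 2·(8, 13)−(3, 6)]
   so B = (13, 20)
3. C_x = 11  [C = 2·N−B = 2·(12, 31/2)−(13, 20)]
4. C_y = 11  [C = 2·N−B = 2·(12, 31/2)−(13, 20)]
   so C = (11, 11)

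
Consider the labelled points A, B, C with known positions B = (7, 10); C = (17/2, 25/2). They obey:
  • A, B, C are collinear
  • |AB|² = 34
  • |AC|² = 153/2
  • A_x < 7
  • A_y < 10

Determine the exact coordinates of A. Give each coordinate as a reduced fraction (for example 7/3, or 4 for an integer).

1. A_x = 4  [[A, B, C are collinear ⇒ -5/2x+3/2y+5/2=0] ∩ [|A−(7, 10)|²=34]]
2. A_y = 5  [[A, B, C are collinear ⇒ -5/2x+3/2y+5/2=0] ∩ [|A−(7, 10)|²=34]]
   so A = (4, 5)

A = (4, 5)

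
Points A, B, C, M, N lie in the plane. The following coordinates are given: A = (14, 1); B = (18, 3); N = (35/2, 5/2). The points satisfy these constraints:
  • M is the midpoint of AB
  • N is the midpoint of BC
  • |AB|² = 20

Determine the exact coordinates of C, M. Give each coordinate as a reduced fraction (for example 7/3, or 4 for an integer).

C = (17, 2)
M = (16, 2)

1. M_x = 16  [2·M = A+B = (14, 1)+(18, 3)]
2. M_y = 2  [2·M = A+B = (14, 1)+(18, 3)]
   so M = (16, 2)
3. C_x = 17  [C = 2·N−B = 2·(35/2, 5/2)−(18, 3)]
4. C_y = 2  [C = 2·N−B = 2·(35/2, 5/2)−(18, 3)]
   so C = (17, 2)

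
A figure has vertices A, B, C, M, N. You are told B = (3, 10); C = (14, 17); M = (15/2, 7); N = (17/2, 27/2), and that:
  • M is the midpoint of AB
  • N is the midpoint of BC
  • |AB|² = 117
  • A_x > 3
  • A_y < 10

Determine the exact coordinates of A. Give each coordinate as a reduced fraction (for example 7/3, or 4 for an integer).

1. A_x = 12  [A = 2·M−B = 2·(15/2, 7)−(3, 10)]
2. A_y = 4  [A = 2·M−B = 2·(15/2, 7)−(3, 10)]
   so A = (12, 4)

A = (12, 4)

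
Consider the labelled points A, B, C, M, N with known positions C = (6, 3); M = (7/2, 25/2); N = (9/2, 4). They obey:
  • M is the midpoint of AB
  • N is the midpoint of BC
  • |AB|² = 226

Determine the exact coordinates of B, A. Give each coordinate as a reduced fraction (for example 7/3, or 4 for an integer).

B = (3, 5)
A = (4, 20)

1. B_x = 3  [B = 2·N−C = 2·(9/2, 4)−(6, 3)]
2. B_y = 5  [B = 2·N−C = 2·(9/2, 4)−(6, 3)]
   so B = (3, 5)
3. A_x = 4  [A = 2·M−B = 2·(7/2, 25/2)−(3, 5)]
4. A_y = 20  [A = 2·M−B = 2·(7/2, 25/2)−(3, 5)]
   so A = (4, 20)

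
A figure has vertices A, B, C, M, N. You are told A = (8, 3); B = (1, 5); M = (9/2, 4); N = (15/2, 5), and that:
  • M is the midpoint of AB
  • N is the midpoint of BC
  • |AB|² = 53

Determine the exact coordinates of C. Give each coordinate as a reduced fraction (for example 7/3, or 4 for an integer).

C = (14, 5)

1. C_x = 14  [C = 2·N−B = 2·(15/2, 5)−(1, 5)]
2. C_y = 5  [C = 2·N−B = 2·(15/2, 5)−(1, 5)]
   so C = (14, 5)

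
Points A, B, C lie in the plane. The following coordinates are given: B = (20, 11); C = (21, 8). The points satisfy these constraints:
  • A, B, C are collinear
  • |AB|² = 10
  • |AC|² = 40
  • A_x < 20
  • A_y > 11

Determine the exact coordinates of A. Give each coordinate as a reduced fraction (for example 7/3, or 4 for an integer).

1. A_x = 19  [[A, B, C are collinear ⇒ 3x+1y-71=0] ∩ [|A−(20, 11)|²=10]]
2. A_y = 14  [[A, B, C are collinear ⇒ 3x+1y-71=0] ∩ [|A−(20, 11)|²=10]]
   so A = (19, 14)

A = (19, 14)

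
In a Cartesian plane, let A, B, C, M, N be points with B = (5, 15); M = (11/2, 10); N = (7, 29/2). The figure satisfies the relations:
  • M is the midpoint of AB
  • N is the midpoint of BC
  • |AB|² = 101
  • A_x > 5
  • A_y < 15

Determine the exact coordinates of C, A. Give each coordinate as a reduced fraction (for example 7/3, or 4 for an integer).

1. A_x = 6  [A = 2·M−B = 2·(11/2, 10)−(5, 15)]
2. A_y = 5  [A = 2·M−B = 2·(11/2, 10)−(5, 15)]
   so A = (6, 5)
3. C_x = 9  [C = 2·N−B = 2·(7, 29/2)−(5, 15)]
4. C_y = 14  [C = 2·N−B = 2·(7, 29/2)−(5, 15)]
   so C = (9, 14)

C = (9, 14)
A = (6, 5)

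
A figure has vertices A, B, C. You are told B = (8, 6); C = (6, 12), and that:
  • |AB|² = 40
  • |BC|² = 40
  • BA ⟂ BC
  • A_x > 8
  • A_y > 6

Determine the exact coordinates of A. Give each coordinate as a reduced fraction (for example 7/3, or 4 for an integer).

1. A_x = 14  [[BA ⟂ BC ⇒ -2x+6y-20=0] ∩ [|A−(8, 6)|²=40]]
2. A_y = 8  [[BA ⟂ BC ⇒ -2x+6y-20=0] ∩ [|A−(8, 6)|²=40]]
   so A = (14, 8)

A = (14, 8)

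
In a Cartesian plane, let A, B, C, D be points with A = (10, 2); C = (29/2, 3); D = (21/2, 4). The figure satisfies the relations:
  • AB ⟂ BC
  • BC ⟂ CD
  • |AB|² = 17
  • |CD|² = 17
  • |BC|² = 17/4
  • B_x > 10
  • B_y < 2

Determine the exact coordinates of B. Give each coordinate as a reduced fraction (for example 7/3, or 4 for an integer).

1. B_x = 14  [[BC ⟂ CD ⇒ 4x-1y-55=0] ∩ [|B−(10, 2)|²=17]]
2. B_y = 1  [[BC ⟂ CD ⇒ 4x-1y-55=0] ∩ [|B−(10, 2)|²=17]]
   so B = (14, 1)

B = (14, 1)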